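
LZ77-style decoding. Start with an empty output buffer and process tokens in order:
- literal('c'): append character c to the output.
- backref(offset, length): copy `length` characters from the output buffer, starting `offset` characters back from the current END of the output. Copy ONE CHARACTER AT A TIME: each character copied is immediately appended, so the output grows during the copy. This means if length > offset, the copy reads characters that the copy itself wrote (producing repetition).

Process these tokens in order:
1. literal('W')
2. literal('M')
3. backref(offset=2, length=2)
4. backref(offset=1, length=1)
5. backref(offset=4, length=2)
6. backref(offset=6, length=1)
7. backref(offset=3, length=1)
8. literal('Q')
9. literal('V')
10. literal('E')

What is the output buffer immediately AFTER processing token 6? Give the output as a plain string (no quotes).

Answer: WMWMMMWM

Derivation:
Token 1: literal('W'). Output: "W"
Token 2: literal('M'). Output: "WM"
Token 3: backref(off=2, len=2). Copied 'WM' from pos 0. Output: "WMWM"
Token 4: backref(off=1, len=1). Copied 'M' from pos 3. Output: "WMWMM"
Token 5: backref(off=4, len=2). Copied 'MW' from pos 1. Output: "WMWMMMW"
Token 6: backref(off=6, len=1). Copied 'M' from pos 1. Output: "WMWMMMWM"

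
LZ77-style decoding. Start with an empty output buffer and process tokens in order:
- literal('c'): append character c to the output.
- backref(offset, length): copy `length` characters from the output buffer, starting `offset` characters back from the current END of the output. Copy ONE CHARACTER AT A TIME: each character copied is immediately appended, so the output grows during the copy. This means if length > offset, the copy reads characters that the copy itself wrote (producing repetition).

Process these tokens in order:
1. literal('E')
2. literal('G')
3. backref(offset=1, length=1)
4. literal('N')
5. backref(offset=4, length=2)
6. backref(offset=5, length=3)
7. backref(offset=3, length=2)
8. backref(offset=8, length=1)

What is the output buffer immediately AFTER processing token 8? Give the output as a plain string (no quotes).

Answer: EGGNEGGGNGGN

Derivation:
Token 1: literal('E'). Output: "E"
Token 2: literal('G'). Output: "EG"
Token 3: backref(off=1, len=1). Copied 'G' from pos 1. Output: "EGG"
Token 4: literal('N'). Output: "EGGN"
Token 5: backref(off=4, len=2). Copied 'EG' from pos 0. Output: "EGGNEG"
Token 6: backref(off=5, len=3). Copied 'GGN' from pos 1. Output: "EGGNEGGGN"
Token 7: backref(off=3, len=2). Copied 'GG' from pos 6. Output: "EGGNEGGGNGG"
Token 8: backref(off=8, len=1). Copied 'N' from pos 3. Output: "EGGNEGGGNGGN"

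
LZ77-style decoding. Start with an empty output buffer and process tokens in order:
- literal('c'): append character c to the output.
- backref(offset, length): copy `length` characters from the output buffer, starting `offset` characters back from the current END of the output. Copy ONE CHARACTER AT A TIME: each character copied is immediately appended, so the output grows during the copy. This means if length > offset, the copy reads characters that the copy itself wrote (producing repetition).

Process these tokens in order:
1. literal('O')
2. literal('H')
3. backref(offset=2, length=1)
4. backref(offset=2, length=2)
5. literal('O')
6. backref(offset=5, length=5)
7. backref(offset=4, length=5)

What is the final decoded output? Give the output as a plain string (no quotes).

Answer: OHOHOOHOHOOOHOOO

Derivation:
Token 1: literal('O'). Output: "O"
Token 2: literal('H'). Output: "OH"
Token 3: backref(off=2, len=1). Copied 'O' from pos 0. Output: "OHO"
Token 4: backref(off=2, len=2). Copied 'HO' from pos 1. Output: "OHOHO"
Token 5: literal('O'). Output: "OHOHOO"
Token 6: backref(off=5, len=5). Copied 'HOHOO' from pos 1. Output: "OHOHOOHOHOO"
Token 7: backref(off=4, len=5) (overlapping!). Copied 'OHOOO' from pos 7. Output: "OHOHOOHOHOOOHOOO"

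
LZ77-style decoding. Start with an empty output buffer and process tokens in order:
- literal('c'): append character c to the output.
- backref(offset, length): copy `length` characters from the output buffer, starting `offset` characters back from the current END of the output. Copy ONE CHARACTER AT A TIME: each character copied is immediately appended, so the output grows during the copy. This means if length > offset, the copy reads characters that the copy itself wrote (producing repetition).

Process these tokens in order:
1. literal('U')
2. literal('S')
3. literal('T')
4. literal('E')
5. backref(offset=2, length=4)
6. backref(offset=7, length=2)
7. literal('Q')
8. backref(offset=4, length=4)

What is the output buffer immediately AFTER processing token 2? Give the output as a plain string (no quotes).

Token 1: literal('U'). Output: "U"
Token 2: literal('S'). Output: "US"

Answer: US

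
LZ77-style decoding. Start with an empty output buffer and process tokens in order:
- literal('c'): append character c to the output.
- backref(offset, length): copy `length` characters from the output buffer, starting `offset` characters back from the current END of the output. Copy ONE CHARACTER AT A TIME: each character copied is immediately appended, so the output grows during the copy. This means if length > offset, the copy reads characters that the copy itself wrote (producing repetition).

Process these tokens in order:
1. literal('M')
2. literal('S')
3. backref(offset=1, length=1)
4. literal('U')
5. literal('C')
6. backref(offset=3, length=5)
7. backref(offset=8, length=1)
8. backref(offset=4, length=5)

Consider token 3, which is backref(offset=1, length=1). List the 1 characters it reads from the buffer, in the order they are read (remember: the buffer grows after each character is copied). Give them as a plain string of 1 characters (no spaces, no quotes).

Answer: S

Derivation:
Token 1: literal('M'). Output: "M"
Token 2: literal('S'). Output: "MS"
Token 3: backref(off=1, len=1). Buffer before: "MS" (len 2)
  byte 1: read out[1]='S', append. Buffer now: "MSS"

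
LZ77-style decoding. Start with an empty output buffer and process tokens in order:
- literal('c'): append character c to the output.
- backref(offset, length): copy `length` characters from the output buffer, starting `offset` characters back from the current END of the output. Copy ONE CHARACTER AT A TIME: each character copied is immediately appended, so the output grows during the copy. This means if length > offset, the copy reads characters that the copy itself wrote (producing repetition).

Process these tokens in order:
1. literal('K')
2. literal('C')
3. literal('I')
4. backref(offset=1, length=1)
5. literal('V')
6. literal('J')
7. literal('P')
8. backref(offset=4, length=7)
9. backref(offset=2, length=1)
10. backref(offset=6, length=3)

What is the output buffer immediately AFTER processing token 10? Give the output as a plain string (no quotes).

Answer: KCIIVJPIVJPIVJVJPI

Derivation:
Token 1: literal('K'). Output: "K"
Token 2: literal('C'). Output: "KC"
Token 3: literal('I'). Output: "KCI"
Token 4: backref(off=1, len=1). Copied 'I' from pos 2. Output: "KCII"
Token 5: literal('V'). Output: "KCIIV"
Token 6: literal('J'). Output: "KCIIVJ"
Token 7: literal('P'). Output: "KCIIVJP"
Token 8: backref(off=4, len=7) (overlapping!). Copied 'IVJPIVJ' from pos 3. Output: "KCIIVJPIVJPIVJ"
Token 9: backref(off=2, len=1). Copied 'V' from pos 12. Output: "KCIIVJPIVJPIVJV"
Token 10: backref(off=6, len=3). Copied 'JPI' from pos 9. Output: "KCIIVJPIVJPIVJVJPI"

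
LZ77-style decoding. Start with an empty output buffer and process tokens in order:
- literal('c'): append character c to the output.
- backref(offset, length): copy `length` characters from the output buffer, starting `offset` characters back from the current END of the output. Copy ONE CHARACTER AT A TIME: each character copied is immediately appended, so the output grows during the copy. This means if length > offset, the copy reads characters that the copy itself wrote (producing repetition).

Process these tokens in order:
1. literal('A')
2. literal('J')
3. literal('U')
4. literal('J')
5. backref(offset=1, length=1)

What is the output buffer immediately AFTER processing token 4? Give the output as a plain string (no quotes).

Answer: AJUJ

Derivation:
Token 1: literal('A'). Output: "A"
Token 2: literal('J'). Output: "AJ"
Token 3: literal('U'). Output: "AJU"
Token 4: literal('J'). Output: "AJUJ"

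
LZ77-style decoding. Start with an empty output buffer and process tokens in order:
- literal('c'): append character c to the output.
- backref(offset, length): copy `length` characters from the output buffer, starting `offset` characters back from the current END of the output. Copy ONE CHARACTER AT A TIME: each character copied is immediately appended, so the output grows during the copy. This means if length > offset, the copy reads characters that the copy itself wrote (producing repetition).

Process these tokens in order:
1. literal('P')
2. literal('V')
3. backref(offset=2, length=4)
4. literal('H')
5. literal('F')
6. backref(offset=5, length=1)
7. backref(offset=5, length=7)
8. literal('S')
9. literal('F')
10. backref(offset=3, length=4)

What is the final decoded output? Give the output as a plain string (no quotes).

Answer: PVPVPVHFVPVHFVPVSFVSFV

Derivation:
Token 1: literal('P'). Output: "P"
Token 2: literal('V'). Output: "PV"
Token 3: backref(off=2, len=4) (overlapping!). Copied 'PVPV' from pos 0. Output: "PVPVPV"
Token 4: literal('H'). Output: "PVPVPVH"
Token 5: literal('F'). Output: "PVPVPVHF"
Token 6: backref(off=5, len=1). Copied 'V' from pos 3. Output: "PVPVPVHFV"
Token 7: backref(off=5, len=7) (overlapping!). Copied 'PVHFVPV' from pos 4. Output: "PVPVPVHFVPVHFVPV"
Token 8: literal('S'). Output: "PVPVPVHFVPVHFVPVS"
Token 9: literal('F'). Output: "PVPVPVHFVPVHFVPVSF"
Token 10: backref(off=3, len=4) (overlapping!). Copied 'VSFV' from pos 15. Output: "PVPVPVHFVPVHFVPVSFVSFV"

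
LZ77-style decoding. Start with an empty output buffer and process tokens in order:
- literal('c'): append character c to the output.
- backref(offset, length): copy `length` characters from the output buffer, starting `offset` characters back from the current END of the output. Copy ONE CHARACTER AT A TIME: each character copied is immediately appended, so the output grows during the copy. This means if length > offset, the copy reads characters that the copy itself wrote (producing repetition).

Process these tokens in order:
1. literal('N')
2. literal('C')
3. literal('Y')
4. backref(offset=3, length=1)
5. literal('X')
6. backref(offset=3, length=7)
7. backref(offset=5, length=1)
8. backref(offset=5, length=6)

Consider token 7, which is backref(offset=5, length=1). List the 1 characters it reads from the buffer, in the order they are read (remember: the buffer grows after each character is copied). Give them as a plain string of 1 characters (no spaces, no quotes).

Answer: X

Derivation:
Token 1: literal('N'). Output: "N"
Token 2: literal('C'). Output: "NC"
Token 3: literal('Y'). Output: "NCY"
Token 4: backref(off=3, len=1). Copied 'N' from pos 0. Output: "NCYN"
Token 5: literal('X'). Output: "NCYNX"
Token 6: backref(off=3, len=7) (overlapping!). Copied 'YNXYNXY' from pos 2. Output: "NCYNXYNXYNXY"
Token 7: backref(off=5, len=1). Buffer before: "NCYNXYNXYNXY" (len 12)
  byte 1: read out[7]='X', append. Buffer now: "NCYNXYNXYNXYX"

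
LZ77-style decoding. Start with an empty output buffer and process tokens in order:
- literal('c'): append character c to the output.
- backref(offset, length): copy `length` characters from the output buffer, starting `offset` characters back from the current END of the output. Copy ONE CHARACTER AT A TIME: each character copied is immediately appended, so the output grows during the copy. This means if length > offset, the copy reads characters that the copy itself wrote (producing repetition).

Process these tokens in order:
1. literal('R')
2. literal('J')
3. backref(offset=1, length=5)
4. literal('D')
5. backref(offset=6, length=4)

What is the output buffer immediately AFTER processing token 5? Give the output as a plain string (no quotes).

Token 1: literal('R'). Output: "R"
Token 2: literal('J'). Output: "RJ"
Token 3: backref(off=1, len=5) (overlapping!). Copied 'JJJJJ' from pos 1. Output: "RJJJJJJ"
Token 4: literal('D'). Output: "RJJJJJJD"
Token 5: backref(off=6, len=4). Copied 'JJJJ' from pos 2. Output: "RJJJJJJDJJJJ"

Answer: RJJJJJJDJJJJ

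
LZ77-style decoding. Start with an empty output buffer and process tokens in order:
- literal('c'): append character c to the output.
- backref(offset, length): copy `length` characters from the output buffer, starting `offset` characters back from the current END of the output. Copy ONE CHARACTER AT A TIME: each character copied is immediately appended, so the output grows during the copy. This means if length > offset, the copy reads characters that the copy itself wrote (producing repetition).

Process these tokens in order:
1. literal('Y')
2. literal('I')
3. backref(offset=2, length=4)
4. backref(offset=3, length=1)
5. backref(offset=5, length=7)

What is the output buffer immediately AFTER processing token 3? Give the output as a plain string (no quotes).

Token 1: literal('Y'). Output: "Y"
Token 2: literal('I'). Output: "YI"
Token 3: backref(off=2, len=4) (overlapping!). Copied 'YIYI' from pos 0. Output: "YIYIYI"

Answer: YIYIYI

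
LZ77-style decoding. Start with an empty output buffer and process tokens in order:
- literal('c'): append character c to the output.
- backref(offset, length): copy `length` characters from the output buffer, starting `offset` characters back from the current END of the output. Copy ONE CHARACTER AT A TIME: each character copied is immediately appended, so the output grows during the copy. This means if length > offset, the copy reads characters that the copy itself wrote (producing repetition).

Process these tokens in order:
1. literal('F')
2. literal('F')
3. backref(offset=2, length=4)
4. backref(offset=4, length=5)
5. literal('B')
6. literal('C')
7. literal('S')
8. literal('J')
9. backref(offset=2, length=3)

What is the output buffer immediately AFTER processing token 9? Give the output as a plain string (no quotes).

Token 1: literal('F'). Output: "F"
Token 2: literal('F'). Output: "FF"
Token 3: backref(off=2, len=4) (overlapping!). Copied 'FFFF' from pos 0. Output: "FFFFFF"
Token 4: backref(off=4, len=5) (overlapping!). Copied 'FFFFF' from pos 2. Output: "FFFFFFFFFFF"
Token 5: literal('B'). Output: "FFFFFFFFFFFB"
Token 6: literal('C'). Output: "FFFFFFFFFFFBC"
Token 7: literal('S'). Output: "FFFFFFFFFFFBCS"
Token 8: literal('J'). Output: "FFFFFFFFFFFBCSJ"
Token 9: backref(off=2, len=3) (overlapping!). Copied 'SJS' from pos 13. Output: "FFFFFFFFFFFBCSJSJS"

Answer: FFFFFFFFFFFBCSJSJS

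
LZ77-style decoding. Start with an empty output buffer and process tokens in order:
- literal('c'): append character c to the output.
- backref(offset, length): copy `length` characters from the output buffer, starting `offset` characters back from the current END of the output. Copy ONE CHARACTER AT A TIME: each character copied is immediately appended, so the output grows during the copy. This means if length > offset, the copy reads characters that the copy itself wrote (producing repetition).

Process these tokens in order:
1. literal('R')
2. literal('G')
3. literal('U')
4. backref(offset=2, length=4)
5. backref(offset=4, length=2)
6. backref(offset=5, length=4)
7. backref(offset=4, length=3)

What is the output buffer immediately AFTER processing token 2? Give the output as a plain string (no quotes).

Answer: RG

Derivation:
Token 1: literal('R'). Output: "R"
Token 2: literal('G'). Output: "RG"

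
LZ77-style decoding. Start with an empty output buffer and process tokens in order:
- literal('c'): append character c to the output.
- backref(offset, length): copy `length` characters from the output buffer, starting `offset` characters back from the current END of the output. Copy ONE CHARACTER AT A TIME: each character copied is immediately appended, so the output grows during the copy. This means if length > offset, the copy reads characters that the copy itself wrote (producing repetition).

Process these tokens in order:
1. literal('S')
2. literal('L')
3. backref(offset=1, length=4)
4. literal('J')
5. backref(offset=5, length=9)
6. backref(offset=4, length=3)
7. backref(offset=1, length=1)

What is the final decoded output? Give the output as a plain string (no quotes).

Answer: SLLLLLJLLLLJLLLLLLLL

Derivation:
Token 1: literal('S'). Output: "S"
Token 2: literal('L'). Output: "SL"
Token 3: backref(off=1, len=4) (overlapping!). Copied 'LLLL' from pos 1. Output: "SLLLLL"
Token 4: literal('J'). Output: "SLLLLLJ"
Token 5: backref(off=5, len=9) (overlapping!). Copied 'LLLLJLLLL' from pos 2. Output: "SLLLLLJLLLLJLLLL"
Token 6: backref(off=4, len=3). Copied 'LLL' from pos 12. Output: "SLLLLLJLLLLJLLLLLLL"
Token 7: backref(off=1, len=1). Copied 'L' from pos 18. Output: "SLLLLLJLLLLJLLLLLLLL"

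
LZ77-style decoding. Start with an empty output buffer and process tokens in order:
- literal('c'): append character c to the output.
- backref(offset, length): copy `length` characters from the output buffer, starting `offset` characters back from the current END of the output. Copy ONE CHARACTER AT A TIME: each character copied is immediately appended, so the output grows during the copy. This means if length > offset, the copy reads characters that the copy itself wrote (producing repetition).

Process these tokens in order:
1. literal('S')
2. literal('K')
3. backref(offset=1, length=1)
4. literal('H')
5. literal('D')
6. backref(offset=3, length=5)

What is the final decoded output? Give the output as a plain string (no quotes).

Answer: SKKHDKHDKH

Derivation:
Token 1: literal('S'). Output: "S"
Token 2: literal('K'). Output: "SK"
Token 3: backref(off=1, len=1). Copied 'K' from pos 1. Output: "SKK"
Token 4: literal('H'). Output: "SKKH"
Token 5: literal('D'). Output: "SKKHD"
Token 6: backref(off=3, len=5) (overlapping!). Copied 'KHDKH' from pos 2. Output: "SKKHDKHDKH"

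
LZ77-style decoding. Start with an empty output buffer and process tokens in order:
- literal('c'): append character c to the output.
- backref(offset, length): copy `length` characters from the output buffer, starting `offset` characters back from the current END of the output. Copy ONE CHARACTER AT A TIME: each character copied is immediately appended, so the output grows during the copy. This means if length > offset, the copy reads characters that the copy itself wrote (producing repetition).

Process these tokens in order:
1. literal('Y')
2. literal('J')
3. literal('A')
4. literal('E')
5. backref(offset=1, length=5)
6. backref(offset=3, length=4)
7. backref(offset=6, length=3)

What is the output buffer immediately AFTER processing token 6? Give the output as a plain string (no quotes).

Token 1: literal('Y'). Output: "Y"
Token 2: literal('J'). Output: "YJ"
Token 3: literal('A'). Output: "YJA"
Token 4: literal('E'). Output: "YJAE"
Token 5: backref(off=1, len=5) (overlapping!). Copied 'EEEEE' from pos 3. Output: "YJAEEEEEE"
Token 6: backref(off=3, len=4) (overlapping!). Copied 'EEEE' from pos 6. Output: "YJAEEEEEEEEEE"

Answer: YJAEEEEEEEEEE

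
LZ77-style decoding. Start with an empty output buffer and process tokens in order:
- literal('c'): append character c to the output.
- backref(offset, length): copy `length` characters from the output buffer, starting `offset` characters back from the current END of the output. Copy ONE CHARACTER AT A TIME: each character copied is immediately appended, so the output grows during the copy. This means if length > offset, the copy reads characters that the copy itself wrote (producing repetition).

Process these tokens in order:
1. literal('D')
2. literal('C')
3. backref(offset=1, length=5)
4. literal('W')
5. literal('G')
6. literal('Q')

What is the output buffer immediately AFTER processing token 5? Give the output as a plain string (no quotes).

Token 1: literal('D'). Output: "D"
Token 2: literal('C'). Output: "DC"
Token 3: backref(off=1, len=5) (overlapping!). Copied 'CCCCC' from pos 1. Output: "DCCCCCC"
Token 4: literal('W'). Output: "DCCCCCCW"
Token 5: literal('G'). Output: "DCCCCCCWG"

Answer: DCCCCCCWG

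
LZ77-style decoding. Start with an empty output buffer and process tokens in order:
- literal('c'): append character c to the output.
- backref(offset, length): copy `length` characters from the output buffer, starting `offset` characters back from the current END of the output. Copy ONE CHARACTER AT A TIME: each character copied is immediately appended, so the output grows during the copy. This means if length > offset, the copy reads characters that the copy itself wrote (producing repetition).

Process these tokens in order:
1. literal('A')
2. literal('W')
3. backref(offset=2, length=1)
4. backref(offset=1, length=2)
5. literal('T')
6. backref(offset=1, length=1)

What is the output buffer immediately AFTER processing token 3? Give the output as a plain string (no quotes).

Token 1: literal('A'). Output: "A"
Token 2: literal('W'). Output: "AW"
Token 3: backref(off=2, len=1). Copied 'A' from pos 0. Output: "AWA"

Answer: AWA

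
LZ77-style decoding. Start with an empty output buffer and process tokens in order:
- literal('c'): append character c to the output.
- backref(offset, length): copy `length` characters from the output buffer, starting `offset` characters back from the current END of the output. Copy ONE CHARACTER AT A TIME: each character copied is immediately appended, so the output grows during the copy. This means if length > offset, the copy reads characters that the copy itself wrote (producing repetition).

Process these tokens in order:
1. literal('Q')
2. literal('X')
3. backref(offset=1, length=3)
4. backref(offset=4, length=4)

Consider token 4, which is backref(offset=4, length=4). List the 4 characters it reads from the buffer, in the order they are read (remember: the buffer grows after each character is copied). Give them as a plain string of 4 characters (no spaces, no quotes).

Answer: XXXX

Derivation:
Token 1: literal('Q'). Output: "Q"
Token 2: literal('X'). Output: "QX"
Token 3: backref(off=1, len=3) (overlapping!). Copied 'XXX' from pos 1. Output: "QXXXX"
Token 4: backref(off=4, len=4). Buffer before: "QXXXX" (len 5)
  byte 1: read out[1]='X', append. Buffer now: "QXXXXX"
  byte 2: read out[2]='X', append. Buffer now: "QXXXXXX"
  byte 3: read out[3]='X', append. Buffer now: "QXXXXXXX"
  byte 4: read out[4]='X', append. Buffer now: "QXXXXXXXX"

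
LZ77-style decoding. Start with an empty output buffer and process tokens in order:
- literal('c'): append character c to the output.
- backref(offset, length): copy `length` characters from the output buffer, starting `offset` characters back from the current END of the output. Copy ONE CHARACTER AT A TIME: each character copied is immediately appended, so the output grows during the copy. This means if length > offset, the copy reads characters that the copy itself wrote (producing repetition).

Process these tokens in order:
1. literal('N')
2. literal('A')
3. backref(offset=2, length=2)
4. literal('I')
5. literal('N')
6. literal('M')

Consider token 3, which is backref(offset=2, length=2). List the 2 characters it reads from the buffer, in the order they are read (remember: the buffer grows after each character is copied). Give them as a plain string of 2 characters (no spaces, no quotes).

Token 1: literal('N'). Output: "N"
Token 2: literal('A'). Output: "NA"
Token 3: backref(off=2, len=2). Buffer before: "NA" (len 2)
  byte 1: read out[0]='N', append. Buffer now: "NAN"
  byte 2: read out[1]='A', append. Buffer now: "NANA"

Answer: NA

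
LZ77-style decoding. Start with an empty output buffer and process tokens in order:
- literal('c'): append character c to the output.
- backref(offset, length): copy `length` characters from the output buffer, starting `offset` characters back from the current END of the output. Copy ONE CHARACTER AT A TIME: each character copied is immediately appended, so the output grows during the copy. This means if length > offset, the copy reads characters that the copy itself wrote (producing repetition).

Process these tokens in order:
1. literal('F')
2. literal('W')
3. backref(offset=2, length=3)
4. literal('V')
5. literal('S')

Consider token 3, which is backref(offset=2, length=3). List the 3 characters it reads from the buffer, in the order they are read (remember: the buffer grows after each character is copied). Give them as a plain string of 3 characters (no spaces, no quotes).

Token 1: literal('F'). Output: "F"
Token 2: literal('W'). Output: "FW"
Token 3: backref(off=2, len=3). Buffer before: "FW" (len 2)
  byte 1: read out[0]='F', append. Buffer now: "FWF"
  byte 2: read out[1]='W', append. Buffer now: "FWFW"
  byte 3: read out[2]='F', append. Buffer now: "FWFWF"

Answer: FWF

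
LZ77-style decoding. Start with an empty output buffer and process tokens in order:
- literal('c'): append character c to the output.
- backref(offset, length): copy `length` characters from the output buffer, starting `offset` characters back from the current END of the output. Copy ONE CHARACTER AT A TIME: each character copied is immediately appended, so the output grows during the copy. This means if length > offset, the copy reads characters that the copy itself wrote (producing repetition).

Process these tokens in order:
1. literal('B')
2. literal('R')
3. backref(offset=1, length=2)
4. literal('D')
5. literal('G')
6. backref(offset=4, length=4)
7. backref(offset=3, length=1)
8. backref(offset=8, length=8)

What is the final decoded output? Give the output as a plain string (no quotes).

Token 1: literal('B'). Output: "B"
Token 2: literal('R'). Output: "BR"
Token 3: backref(off=1, len=2) (overlapping!). Copied 'RR' from pos 1. Output: "BRRR"
Token 4: literal('D'). Output: "BRRRD"
Token 5: literal('G'). Output: "BRRRDG"
Token 6: backref(off=4, len=4). Copied 'RRDG' from pos 2. Output: "BRRRDGRRDG"
Token 7: backref(off=3, len=1). Copied 'R' from pos 7. Output: "BRRRDGRRDGR"
Token 8: backref(off=8, len=8). Copied 'RDGRRDGR' from pos 3. Output: "BRRRDGRRDGRRDGRRDGR"

Answer: BRRRDGRRDGRRDGRRDGR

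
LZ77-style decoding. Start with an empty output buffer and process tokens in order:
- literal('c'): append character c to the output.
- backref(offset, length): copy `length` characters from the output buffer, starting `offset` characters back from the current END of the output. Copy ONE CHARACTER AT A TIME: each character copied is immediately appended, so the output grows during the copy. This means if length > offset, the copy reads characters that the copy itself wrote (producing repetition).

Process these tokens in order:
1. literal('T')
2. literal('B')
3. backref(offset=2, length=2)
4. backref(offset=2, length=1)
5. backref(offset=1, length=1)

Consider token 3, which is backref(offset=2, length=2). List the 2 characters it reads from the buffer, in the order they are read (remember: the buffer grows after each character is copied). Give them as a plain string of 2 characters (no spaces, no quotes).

Answer: TB

Derivation:
Token 1: literal('T'). Output: "T"
Token 2: literal('B'). Output: "TB"
Token 3: backref(off=2, len=2). Buffer before: "TB" (len 2)
  byte 1: read out[0]='T', append. Buffer now: "TBT"
  byte 2: read out[1]='B', append. Buffer now: "TBTB"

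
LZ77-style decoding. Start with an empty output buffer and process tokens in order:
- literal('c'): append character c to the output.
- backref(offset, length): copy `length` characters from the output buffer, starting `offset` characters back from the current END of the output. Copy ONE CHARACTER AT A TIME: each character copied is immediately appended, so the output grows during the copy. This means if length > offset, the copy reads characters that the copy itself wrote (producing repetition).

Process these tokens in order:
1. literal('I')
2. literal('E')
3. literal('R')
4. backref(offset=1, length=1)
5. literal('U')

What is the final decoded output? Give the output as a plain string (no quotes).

Answer: IERRU

Derivation:
Token 1: literal('I'). Output: "I"
Token 2: literal('E'). Output: "IE"
Token 3: literal('R'). Output: "IER"
Token 4: backref(off=1, len=1). Copied 'R' from pos 2. Output: "IERR"
Token 5: literal('U'). Output: "IERRU"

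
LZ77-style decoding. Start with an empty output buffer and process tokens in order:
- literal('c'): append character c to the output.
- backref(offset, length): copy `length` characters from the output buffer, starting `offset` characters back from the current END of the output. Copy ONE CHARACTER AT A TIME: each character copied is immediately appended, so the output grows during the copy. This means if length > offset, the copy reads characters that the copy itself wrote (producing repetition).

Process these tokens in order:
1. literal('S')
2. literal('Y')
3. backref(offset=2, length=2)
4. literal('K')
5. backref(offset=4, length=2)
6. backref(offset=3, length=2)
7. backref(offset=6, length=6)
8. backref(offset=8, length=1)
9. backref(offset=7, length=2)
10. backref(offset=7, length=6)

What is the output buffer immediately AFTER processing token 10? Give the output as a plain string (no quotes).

Answer: SYSYKYSKYYKYSKYKYKYSKYKY

Derivation:
Token 1: literal('S'). Output: "S"
Token 2: literal('Y'). Output: "SY"
Token 3: backref(off=2, len=2). Copied 'SY' from pos 0. Output: "SYSY"
Token 4: literal('K'). Output: "SYSYK"
Token 5: backref(off=4, len=2). Copied 'YS' from pos 1. Output: "SYSYKYS"
Token 6: backref(off=3, len=2). Copied 'KY' from pos 4. Output: "SYSYKYSKY"
Token 7: backref(off=6, len=6). Copied 'YKYSKY' from pos 3. Output: "SYSYKYSKYYKYSKY"
Token 8: backref(off=8, len=1). Copied 'K' from pos 7. Output: "SYSYKYSKYYKYSKYK"
Token 9: backref(off=7, len=2). Copied 'YK' from pos 9. Output: "SYSYKYSKYYKYSKYKYK"
Token 10: backref(off=7, len=6). Copied 'YSKYKY' from pos 11. Output: "SYSYKYSKYYKYSKYKYKYSKYKY"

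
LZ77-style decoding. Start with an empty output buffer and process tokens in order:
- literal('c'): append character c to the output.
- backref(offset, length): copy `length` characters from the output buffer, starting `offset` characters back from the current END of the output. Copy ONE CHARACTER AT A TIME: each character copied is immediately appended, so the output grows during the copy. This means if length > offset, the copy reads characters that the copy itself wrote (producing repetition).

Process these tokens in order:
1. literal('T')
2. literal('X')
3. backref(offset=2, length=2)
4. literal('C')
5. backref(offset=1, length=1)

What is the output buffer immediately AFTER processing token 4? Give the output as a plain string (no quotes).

Token 1: literal('T'). Output: "T"
Token 2: literal('X'). Output: "TX"
Token 3: backref(off=2, len=2). Copied 'TX' from pos 0. Output: "TXTX"
Token 4: literal('C'). Output: "TXTXC"

Answer: TXTXC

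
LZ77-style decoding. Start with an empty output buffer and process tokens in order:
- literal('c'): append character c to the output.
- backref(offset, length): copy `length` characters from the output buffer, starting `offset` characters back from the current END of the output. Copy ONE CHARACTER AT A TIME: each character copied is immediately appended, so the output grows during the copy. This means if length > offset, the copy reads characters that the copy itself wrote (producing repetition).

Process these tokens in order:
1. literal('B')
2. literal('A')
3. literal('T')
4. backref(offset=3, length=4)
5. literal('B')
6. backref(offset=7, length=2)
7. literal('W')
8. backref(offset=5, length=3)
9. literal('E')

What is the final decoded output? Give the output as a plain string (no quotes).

Answer: BATBATBBATWBBAE

Derivation:
Token 1: literal('B'). Output: "B"
Token 2: literal('A'). Output: "BA"
Token 3: literal('T'). Output: "BAT"
Token 4: backref(off=3, len=4) (overlapping!). Copied 'BATB' from pos 0. Output: "BATBATB"
Token 5: literal('B'). Output: "BATBATBB"
Token 6: backref(off=7, len=2). Copied 'AT' from pos 1. Output: "BATBATBBAT"
Token 7: literal('W'). Output: "BATBATBBATW"
Token 8: backref(off=5, len=3). Copied 'BBA' from pos 6. Output: "BATBATBBATWBBA"
Token 9: literal('E'). Output: "BATBATBBATWBBAE"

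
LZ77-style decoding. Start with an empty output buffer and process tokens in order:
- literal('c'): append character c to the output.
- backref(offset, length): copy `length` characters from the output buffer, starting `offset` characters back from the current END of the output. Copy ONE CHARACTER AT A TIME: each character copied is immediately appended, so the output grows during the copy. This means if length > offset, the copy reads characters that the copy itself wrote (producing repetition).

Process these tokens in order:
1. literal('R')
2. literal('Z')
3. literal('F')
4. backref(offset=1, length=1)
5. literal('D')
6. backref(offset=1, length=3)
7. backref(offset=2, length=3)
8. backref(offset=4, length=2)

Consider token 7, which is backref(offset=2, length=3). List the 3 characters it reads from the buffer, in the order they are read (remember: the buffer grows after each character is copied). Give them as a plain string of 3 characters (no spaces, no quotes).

Token 1: literal('R'). Output: "R"
Token 2: literal('Z'). Output: "RZ"
Token 3: literal('F'). Output: "RZF"
Token 4: backref(off=1, len=1). Copied 'F' from pos 2. Output: "RZFF"
Token 5: literal('D'). Output: "RZFFD"
Token 6: backref(off=1, len=3) (overlapping!). Copied 'DDD' from pos 4. Output: "RZFFDDDD"
Token 7: backref(off=2, len=3). Buffer before: "RZFFDDDD" (len 8)
  byte 1: read out[6]='D', append. Buffer now: "RZFFDDDDD"
  byte 2: read out[7]='D', append. Buffer now: "RZFFDDDDDD"
  byte 3: read out[8]='D', append. Buffer now: "RZFFDDDDDDD"

Answer: DDD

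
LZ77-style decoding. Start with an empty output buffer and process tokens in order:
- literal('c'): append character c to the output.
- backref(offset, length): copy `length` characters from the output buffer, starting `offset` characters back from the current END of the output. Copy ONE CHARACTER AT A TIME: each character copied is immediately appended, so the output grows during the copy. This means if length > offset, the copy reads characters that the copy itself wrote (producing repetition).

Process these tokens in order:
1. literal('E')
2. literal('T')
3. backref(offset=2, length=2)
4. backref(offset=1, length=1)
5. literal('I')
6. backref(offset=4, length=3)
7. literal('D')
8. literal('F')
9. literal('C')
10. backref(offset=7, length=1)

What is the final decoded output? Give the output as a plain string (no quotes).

Token 1: literal('E'). Output: "E"
Token 2: literal('T'). Output: "ET"
Token 3: backref(off=2, len=2). Copied 'ET' from pos 0. Output: "ETET"
Token 4: backref(off=1, len=1). Copied 'T' from pos 3. Output: "ETETT"
Token 5: literal('I'). Output: "ETETTI"
Token 6: backref(off=4, len=3). Copied 'ETT' from pos 2. Output: "ETETTIETT"
Token 7: literal('D'). Output: "ETETTIETTD"
Token 8: literal('F'). Output: "ETETTIETTDF"
Token 9: literal('C'). Output: "ETETTIETTDFC"
Token 10: backref(off=7, len=1). Copied 'I' from pos 5. Output: "ETETTIETTDFCI"

Answer: ETETTIETTDFCI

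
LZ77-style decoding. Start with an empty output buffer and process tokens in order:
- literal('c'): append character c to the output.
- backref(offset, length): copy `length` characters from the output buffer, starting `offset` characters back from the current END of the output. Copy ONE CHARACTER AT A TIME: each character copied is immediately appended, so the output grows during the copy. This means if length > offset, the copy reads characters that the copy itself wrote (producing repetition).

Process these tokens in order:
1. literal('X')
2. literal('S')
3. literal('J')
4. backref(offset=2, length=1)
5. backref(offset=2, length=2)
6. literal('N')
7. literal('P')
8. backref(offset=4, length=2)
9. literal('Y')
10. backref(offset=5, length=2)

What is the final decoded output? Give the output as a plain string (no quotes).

Answer: XSJSJSNPJSYNP

Derivation:
Token 1: literal('X'). Output: "X"
Token 2: literal('S'). Output: "XS"
Token 3: literal('J'). Output: "XSJ"
Token 4: backref(off=2, len=1). Copied 'S' from pos 1. Output: "XSJS"
Token 5: backref(off=2, len=2). Copied 'JS' from pos 2. Output: "XSJSJS"
Token 6: literal('N'). Output: "XSJSJSN"
Token 7: literal('P'). Output: "XSJSJSNP"
Token 8: backref(off=4, len=2). Copied 'JS' from pos 4. Output: "XSJSJSNPJS"
Token 9: literal('Y'). Output: "XSJSJSNPJSY"
Token 10: backref(off=5, len=2). Copied 'NP' from pos 6. Output: "XSJSJSNPJSYNP"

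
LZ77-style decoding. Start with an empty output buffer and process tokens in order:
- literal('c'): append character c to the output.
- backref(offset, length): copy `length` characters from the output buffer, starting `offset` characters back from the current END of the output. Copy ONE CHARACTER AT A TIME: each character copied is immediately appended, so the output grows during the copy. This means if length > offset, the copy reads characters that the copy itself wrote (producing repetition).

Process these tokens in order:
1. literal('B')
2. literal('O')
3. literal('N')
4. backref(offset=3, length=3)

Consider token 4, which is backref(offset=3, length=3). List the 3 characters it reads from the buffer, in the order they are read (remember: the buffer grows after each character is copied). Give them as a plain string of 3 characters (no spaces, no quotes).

Token 1: literal('B'). Output: "B"
Token 2: literal('O'). Output: "BO"
Token 3: literal('N'). Output: "BON"
Token 4: backref(off=3, len=3). Buffer before: "BON" (len 3)
  byte 1: read out[0]='B', append. Buffer now: "BONB"
  byte 2: read out[1]='O', append. Buffer now: "BONBO"
  byte 3: read out[2]='N', append. Buffer now: "BONBON"

Answer: BON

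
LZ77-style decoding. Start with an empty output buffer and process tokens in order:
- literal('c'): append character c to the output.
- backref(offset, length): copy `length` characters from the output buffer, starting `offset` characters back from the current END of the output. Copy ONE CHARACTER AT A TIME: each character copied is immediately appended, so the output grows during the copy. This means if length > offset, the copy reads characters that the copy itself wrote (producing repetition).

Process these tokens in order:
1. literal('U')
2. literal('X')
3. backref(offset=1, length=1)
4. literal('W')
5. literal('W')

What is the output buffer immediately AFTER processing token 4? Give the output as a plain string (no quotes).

Token 1: literal('U'). Output: "U"
Token 2: literal('X'). Output: "UX"
Token 3: backref(off=1, len=1). Copied 'X' from pos 1. Output: "UXX"
Token 4: literal('W'). Output: "UXXW"

Answer: UXXW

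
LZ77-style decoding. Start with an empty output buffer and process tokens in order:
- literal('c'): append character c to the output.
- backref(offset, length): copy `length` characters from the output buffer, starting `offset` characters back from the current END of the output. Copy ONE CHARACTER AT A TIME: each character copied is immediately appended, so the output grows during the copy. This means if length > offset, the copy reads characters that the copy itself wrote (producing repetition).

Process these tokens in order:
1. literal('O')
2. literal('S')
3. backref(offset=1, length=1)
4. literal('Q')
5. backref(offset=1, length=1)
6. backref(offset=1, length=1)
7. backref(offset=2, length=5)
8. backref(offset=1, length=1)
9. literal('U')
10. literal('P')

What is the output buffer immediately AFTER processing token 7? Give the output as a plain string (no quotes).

Answer: OSSQQQQQQQQ

Derivation:
Token 1: literal('O'). Output: "O"
Token 2: literal('S'). Output: "OS"
Token 3: backref(off=1, len=1). Copied 'S' from pos 1. Output: "OSS"
Token 4: literal('Q'). Output: "OSSQ"
Token 5: backref(off=1, len=1). Copied 'Q' from pos 3. Output: "OSSQQ"
Token 6: backref(off=1, len=1). Copied 'Q' from pos 4. Output: "OSSQQQ"
Token 7: backref(off=2, len=5) (overlapping!). Copied 'QQQQQ' from pos 4. Output: "OSSQQQQQQQQ"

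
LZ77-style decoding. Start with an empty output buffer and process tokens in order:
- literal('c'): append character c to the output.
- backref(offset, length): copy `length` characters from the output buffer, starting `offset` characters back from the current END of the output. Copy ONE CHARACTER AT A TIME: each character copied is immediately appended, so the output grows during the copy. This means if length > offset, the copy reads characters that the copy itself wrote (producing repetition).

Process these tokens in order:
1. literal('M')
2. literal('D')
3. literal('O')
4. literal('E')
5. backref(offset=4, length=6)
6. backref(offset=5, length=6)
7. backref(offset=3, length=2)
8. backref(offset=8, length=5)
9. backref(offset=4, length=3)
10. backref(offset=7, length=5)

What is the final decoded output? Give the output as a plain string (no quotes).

Token 1: literal('M'). Output: "M"
Token 2: literal('D'). Output: "MD"
Token 3: literal('O'). Output: "MDO"
Token 4: literal('E'). Output: "MDOE"
Token 5: backref(off=4, len=6) (overlapping!). Copied 'MDOEMD' from pos 0. Output: "MDOEMDOEMD"
Token 6: backref(off=5, len=6) (overlapping!). Copied 'DOEMDD' from pos 5. Output: "MDOEMDOEMDDOEMDD"
Token 7: backref(off=3, len=2). Copied 'MD' from pos 13. Output: "MDOEMDOEMDDOEMDDMD"
Token 8: backref(off=8, len=5). Copied 'DOEMD' from pos 10. Output: "MDOEMDOEMDDOEMDDMDDOEMD"
Token 9: backref(off=4, len=3). Copied 'OEM' from pos 19. Output: "MDOEMDOEMDDOEMDDMDDOEMDOEM"
Token 10: backref(off=7, len=5). Copied 'OEMDO' from pos 19. Output: "MDOEMDOEMDDOEMDDMDDOEMDOEMOEMDO"

Answer: MDOEMDOEMDDOEMDDMDDOEMDOEMOEMDO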